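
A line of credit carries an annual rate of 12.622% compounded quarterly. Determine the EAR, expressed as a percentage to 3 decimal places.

EAR = (1 + 0.12622/4)^4 − 1.
= (1 + 0.031555)^4 − 1 = 1.132321 − 1 = 13.232%.

13.232%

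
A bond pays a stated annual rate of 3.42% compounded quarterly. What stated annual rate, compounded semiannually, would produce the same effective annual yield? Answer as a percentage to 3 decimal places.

EAR = (1 + 0.0342/4)^4 − 1 = 0.034641.
Solve (1 + r/2)^2 = 1.034641: r/2 = 1.034641^(1/2) − 1 = 0.017173, so r = 0.034346 = 3.435%.

3.435%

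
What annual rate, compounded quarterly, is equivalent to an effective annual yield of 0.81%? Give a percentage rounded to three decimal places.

0.808%

(1 + r/4)^4 − 1 = 0.0081, so 1 + r/4 = 1.0081^(1/4).
r/4 = 0.002019, so r = 0.008076 = 0.808%.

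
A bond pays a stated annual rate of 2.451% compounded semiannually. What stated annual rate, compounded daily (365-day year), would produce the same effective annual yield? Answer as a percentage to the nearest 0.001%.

EAR = (1 + 0.02451/2)^2 − 1 = 0.024660.
Solve (1 + r/365)^365 = 1.024660: r/365 = 1.024660^(1/365) − 1 = 0.000067, so r = 0.024362 = 2.436%.

2.436%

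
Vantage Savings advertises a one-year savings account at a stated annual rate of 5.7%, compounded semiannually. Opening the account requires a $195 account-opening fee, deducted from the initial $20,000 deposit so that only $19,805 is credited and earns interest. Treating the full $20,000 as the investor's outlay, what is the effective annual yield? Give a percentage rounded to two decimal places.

4.75%

Value after one year: 19,805 × (1 + 0.057/2)^2 = 19,805 × 1.057812 = $20,949.97.
Effective yield on the $20,000 outlay: 20,949.97 / 20,000 − 1 = 0.047499 = 4.75%.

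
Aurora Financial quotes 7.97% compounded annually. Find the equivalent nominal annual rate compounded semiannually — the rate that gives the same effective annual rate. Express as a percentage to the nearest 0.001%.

Compounded annually, EAR = nominal = 0.079700.
Solve (1 + r/2)^2 = 1.079700: r/2 = 1.079700^(1/2) − 1 = 0.039086, so r = 0.078172 = 7.817%.

7.817%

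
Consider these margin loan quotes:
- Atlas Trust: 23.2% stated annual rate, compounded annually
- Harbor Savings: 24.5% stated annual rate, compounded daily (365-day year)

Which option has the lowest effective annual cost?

Atlas Trust

Atlas Trust: compounded annually, EAR = 23.200%
Harbor Savings: (1 + 0.245/365)^365 − 1 = 27.752%
The lowest effective annual rate is Atlas Trust at 23.200%.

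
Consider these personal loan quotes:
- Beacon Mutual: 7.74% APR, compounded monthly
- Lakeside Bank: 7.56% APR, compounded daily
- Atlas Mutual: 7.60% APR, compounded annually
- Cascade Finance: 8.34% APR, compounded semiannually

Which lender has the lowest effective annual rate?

Atlas Mutual

Beacon Mutual: (1 + 0.0774/12)^12 − 1 = 8.021%
Lakeside Bank: (1 + 0.0756/365)^365 − 1 = 7.852%
Atlas Mutual: compounded annually, EAR = 7.600%
Cascade Finance: (1 + 0.0834/2)^2 − 1 = 8.514%
The lowest effective annual rate is Atlas Mutual at 7.600%.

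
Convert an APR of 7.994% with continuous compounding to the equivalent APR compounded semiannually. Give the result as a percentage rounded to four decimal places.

8.1559%

EAR under continuous compounding: e^0.07994 − 1 = 0.083222.
Solve (1 + r/2)^2 = 1.083222: r/2 = 1.083222^(1/2) − 1 = 0.040780, so r = 0.081559 = 8.1559%.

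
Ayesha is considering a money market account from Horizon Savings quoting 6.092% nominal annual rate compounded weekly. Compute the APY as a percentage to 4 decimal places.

6.2776%

EAR = (1 + 0.06092/52)^52 − 1.
= (1 + 0.001172)^52 − 1 = 1.062776 − 1 = 6.2776%.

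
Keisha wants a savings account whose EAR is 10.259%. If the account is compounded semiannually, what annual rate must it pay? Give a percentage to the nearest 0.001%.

10.009%

(1 + r/2)^2 − 1 = 0.10259, so 1 + r/2 = 1.10259^(1/2).
r/2 = 0.050043, so r = 0.100086 = 10.009%.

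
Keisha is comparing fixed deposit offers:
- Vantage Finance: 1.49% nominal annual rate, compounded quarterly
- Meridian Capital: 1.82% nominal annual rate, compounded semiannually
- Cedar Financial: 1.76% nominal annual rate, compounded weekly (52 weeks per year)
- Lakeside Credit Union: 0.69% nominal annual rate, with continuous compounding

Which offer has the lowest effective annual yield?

Lakeside Credit Union

Vantage Finance: (1 + 0.0149/4)^4 − 1 = 1.498%
Meridian Capital: (1 + 0.0182/2)^2 − 1 = 1.828%
Cedar Financial: (1 + 0.0176/52)^52 − 1 = 1.775%
Lakeside Credit Union: e^0.0069 − 1 = 0.692%
The lowest effective annual rate is Lakeside Credit Union at 0.692%.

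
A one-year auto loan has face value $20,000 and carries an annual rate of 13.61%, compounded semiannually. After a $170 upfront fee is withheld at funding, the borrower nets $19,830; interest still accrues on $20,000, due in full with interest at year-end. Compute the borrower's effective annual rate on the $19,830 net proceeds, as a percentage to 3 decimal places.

Amount owed after one year: 20,000 × (1 + 0.1361/2)^2 = 20,000 × 1.140731 = $22,814.62.
Effective rate on net proceeds: 22,814.62 / 19,830 − 1 = 0.150510 = 15.051%.

15.051%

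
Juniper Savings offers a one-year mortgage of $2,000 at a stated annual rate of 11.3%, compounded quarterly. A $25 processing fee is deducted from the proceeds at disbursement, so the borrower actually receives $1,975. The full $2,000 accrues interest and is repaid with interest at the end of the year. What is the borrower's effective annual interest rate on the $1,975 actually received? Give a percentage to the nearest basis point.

13.20%

Amount owed after one year: 2,000 × (1 + 0.113/4)^4 = 2,000 × 1.117879 = $2,235.76.
Effective rate on net proceeds: 2,235.76 / 1,975 − 1 = 0.132030 = 13.20%.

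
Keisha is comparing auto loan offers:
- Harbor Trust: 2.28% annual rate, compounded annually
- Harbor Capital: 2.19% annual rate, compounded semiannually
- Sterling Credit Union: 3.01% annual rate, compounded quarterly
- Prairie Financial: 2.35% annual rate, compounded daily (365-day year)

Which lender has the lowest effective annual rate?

Harbor Trust: compounded annually, EAR = 2.280%
Harbor Capital: (1 + 0.0219/2)^2 − 1 = 2.202%
Sterling Credit Union: (1 + 0.0301/4)^4 − 1 = 3.044%
Prairie Financial: (1 + 0.0235/365)^365 − 1 = 2.378%
The lowest effective annual rate is Harbor Capital at 2.202%.

Harbor Capital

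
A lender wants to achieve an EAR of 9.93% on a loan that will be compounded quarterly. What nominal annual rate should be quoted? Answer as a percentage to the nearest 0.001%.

9.580%

(1 + r/4)^4 − 1 = 0.0993, so 1 + r/4 = 1.0993^(1/4).
r/4 = 0.023951, so r = 0.095803 = 9.580%.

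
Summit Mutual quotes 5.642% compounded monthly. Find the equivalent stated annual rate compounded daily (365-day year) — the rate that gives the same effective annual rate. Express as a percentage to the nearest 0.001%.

EAR = (1 + 0.05642/12)^12 − 1 = 0.057902.
Solve (1 + r/365)^365 = 1.057902: r/365 = 1.057902^(1/365) − 1 = 0.000154, so r = 0.056292 = 5.629%.

5.629%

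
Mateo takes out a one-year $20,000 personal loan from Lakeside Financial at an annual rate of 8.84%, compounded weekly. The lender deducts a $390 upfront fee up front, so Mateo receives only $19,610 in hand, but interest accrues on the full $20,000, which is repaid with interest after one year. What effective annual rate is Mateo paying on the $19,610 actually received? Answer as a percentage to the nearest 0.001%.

Amount owed after one year: 20,000 × (1 + 0.0884/52)^52 = 20,000 × 1.092343 = $21,846.86.
Effective rate on net proceeds: 21,846.86 / 19,610 − 1 = 0.114067 = 11.407%.

11.407%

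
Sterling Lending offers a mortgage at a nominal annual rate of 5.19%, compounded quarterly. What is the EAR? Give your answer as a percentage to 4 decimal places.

5.2919%

EAR = (1 + 0.0519/4)^4 − 1.
= 1.052919 − 1 = 5.2919%.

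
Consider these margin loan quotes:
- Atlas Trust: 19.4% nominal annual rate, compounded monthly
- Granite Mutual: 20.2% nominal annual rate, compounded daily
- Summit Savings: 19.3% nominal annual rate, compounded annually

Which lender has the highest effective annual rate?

Atlas Trust: (1 + 0.194/12)^12 − 1 = 21.221%
Granite Mutual: (1 + 0.202/365)^365 − 1 = 22.378%
Summit Savings: compounded annually, EAR = 19.300%
The highest effective annual rate is Granite Mutual at 22.378%.

Granite Mutual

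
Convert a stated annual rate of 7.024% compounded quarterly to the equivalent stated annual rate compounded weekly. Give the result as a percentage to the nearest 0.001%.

6.968%

EAR = (1 + 0.07024/4)^4 − 1 = 0.072112.
Solve (1 + r/52)^52 = 1.072112: r/52 = 1.072112^(1/52) − 1 = 0.001340, so r = 0.069677 = 6.968%.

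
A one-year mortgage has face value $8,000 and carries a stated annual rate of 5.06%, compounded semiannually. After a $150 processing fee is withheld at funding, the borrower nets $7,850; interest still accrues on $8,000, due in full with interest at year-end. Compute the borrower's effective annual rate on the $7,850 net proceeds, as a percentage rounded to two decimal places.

Amount owed after one year: 8,000 × (1 + 0.0506/2)^2 = 8,000 × 1.051240 = $8,409.92.
Effective rate on net proceeds: 8,409.92 / 7,850 − 1 = 0.071327 = 7.13%.

7.13%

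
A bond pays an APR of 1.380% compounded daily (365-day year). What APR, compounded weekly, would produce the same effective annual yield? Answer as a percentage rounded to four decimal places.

1.3802%

EAR = (1 + 0.01380/365)^365 − 1 = 0.013895.
Solve (1 + r/52)^52 = 1.013895: r/52 = 1.013895^(1/52) − 1 = 0.000265, so r = 0.013802 = 1.3802%.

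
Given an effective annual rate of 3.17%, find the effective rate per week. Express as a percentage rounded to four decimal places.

The per-week rate i satisfies (1 + i)^52 = 1 + 0.0317.
i = 1.0317^(1/52) − 1 = 0.0006003 = 0.0600%.

0.0600%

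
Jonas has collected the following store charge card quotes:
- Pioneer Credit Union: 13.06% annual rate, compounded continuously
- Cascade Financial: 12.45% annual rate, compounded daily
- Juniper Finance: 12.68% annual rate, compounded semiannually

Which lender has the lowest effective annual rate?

Pioneer Credit Union: e^0.1306 − 1 = 13.951%
Cascade Financial: (1 + 0.1245/365)^365 − 1 = 13.256%
Juniper Finance: (1 + 0.1268/2)^2 − 1 = 13.082%
The lowest effective annual rate is Juniper Finance at 13.082%.

Juniper Finance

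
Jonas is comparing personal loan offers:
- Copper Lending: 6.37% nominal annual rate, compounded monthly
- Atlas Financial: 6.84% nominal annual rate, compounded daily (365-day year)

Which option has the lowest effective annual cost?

Copper Lending: (1 + 0.0637/12)^12 − 1 = 6.559%
Atlas Financial: (1 + 0.0684/365)^365 − 1 = 7.079%
The lowest effective annual rate is Copper Lending at 6.559%.

Copper Lending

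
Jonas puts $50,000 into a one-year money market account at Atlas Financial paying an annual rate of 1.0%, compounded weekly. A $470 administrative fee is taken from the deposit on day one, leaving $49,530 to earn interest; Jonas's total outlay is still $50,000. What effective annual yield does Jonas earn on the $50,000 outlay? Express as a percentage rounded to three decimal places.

Value after one year: 49,530 × (1 + 0.010/52)^52 = 49,530 × 1.010049 = $50,027.74.
Effective yield on the $50,000 outlay: 50,027.74 / 50,000 − 1 = 0.000555 = 0.055%.

0.055%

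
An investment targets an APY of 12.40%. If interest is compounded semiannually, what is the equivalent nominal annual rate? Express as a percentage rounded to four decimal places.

(1 + r/2)^2 − 1 = 0.1240, so 1 + r/2 = 1.1240^(1/2).
r/2 = 0.060189, so r = 0.120377 = 12.0377%.

12.0377%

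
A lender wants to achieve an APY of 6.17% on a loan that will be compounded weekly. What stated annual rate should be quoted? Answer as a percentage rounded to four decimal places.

5.9906%

(1 + r/52)^52 − 1 = 0.0617, so 1 + r/52 = 1.0617^(1/52).
r/52 = 0.001152, so r = 0.059906 = 5.9906%.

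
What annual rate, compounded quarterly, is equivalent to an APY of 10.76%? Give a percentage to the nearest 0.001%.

10.351%

(1 + r/4)^4 − 1 = 0.1076, so 1 + r/4 = 1.1076^(1/4).
r/4 = 0.025878, so r = 0.103512 = 10.351%.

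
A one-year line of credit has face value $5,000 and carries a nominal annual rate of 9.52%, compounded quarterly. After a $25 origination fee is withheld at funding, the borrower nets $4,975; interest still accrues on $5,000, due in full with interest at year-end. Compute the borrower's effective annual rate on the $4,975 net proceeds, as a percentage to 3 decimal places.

Amount owed after one year: 5,000 × (1 + 0.0952/4)^4 = 5,000 × 1.098653 = $5,493.26.
Effective rate on net proceeds: 5,493.26 / 4,975 − 1 = 0.104174 = 10.417%.

10.417%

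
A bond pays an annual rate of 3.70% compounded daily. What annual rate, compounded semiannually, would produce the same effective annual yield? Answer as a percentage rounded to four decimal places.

3.7342%

EAR = (1 + 0.0370/365)^365 − 1 = 0.037691.
Solve (1 + r/2)^2 = 1.037691: r/2 = 1.037691^(1/2) − 1 = 0.018671, so r = 0.037342 = 3.7342%.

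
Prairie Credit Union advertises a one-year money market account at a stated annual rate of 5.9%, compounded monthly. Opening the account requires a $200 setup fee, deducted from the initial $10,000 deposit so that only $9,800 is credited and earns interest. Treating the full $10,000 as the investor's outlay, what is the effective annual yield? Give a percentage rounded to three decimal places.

3.941%

Value after one year: 9,800 × (1 + 0.059/12)^12 = 9,800 × 1.060622 = $10,394.09.
Effective yield on the $10,000 outlay: 10,394.09 / 10,000 − 1 = 0.039409 = 3.941%.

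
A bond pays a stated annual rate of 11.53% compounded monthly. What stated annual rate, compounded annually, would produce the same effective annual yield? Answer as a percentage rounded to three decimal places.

12.159%

EAR = (1 + 0.1153/12)^12 − 1 = 0.121593.
Compounded annually, the equivalent nominal rate is the EAR itself: 12.159%.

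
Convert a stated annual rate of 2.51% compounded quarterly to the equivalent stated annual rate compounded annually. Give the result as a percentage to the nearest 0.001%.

2.534%

EAR = (1 + 0.0251/4)^4 − 1 = 0.025337.
Compounded annually, the equivalent nominal rate is the EAR itself: 2.534%.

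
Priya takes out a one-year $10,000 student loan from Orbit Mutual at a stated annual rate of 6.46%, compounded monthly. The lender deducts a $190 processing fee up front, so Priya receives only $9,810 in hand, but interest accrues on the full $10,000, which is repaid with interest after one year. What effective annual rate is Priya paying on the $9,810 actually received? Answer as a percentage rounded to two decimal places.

Amount owed after one year: 10,000 × (1 + 0.0646/12)^12 = 10,000 × 1.066547 = $10,665.47.
Effective rate on net proceeds: 10,665.47 / 9,810 − 1 = 0.087204 = 8.72%.

8.72%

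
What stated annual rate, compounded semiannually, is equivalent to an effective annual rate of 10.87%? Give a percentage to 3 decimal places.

10.590%

(1 + r/2)^2 − 1 = 0.1087, so 1 + r/2 = 1.1087^(1/2).
r/2 = 0.052948, so r = 0.105896 = 10.590%.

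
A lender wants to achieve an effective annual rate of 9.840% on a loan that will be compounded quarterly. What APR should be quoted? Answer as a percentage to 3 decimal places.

9.496%

(1 + r/4)^4 − 1 = 0.09840, so 1 + r/4 = 1.09840^(1/4).
r/4 = 0.023741, so r = 0.094964 = 9.496%.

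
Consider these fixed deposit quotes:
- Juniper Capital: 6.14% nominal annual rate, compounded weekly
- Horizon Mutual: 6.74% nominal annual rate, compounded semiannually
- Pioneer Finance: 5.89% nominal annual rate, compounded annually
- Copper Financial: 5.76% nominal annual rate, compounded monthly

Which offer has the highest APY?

Juniper Capital: (1 + 0.0614/52)^52 − 1 = 6.329%
Horizon Mutual: (1 + 0.0674/2)^2 − 1 = 6.854%
Pioneer Finance: compounded annually, EAR = 5.890%
Copper Financial: (1 + 0.0576/12)^12 − 1 = 5.915%
The highest effective annual rate is Horizon Mutual at 6.854%.

Horizon Mutual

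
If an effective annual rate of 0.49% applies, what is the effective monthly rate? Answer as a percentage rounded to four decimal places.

The per-month rate i satisfies (1 + i)^12 = 1 + 0.0049.
i = 1.0049^(1/12) − 1 = 0.0004074 = 0.0407%.

0.0407%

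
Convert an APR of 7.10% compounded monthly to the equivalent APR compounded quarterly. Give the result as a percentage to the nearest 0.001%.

7.142%

EAR = (1 + 0.0710/12)^12 − 1 = 0.073357.
Solve (1 + r/4)^4 = 1.073357: r/4 = 1.073357^(1/4) − 1 = 0.017855, so r = 0.071421 = 7.142%.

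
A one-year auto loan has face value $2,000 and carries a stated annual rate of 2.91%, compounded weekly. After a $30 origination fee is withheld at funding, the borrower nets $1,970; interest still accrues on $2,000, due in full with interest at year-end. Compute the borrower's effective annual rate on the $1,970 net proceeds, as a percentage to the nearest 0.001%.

4.520%

Amount owed after one year: 2,000 × (1 + 0.0291/52)^52 = 2,000 × 1.029519 = $2,059.04.
Effective rate on net proceeds: 2,059.04 / 1,970 − 1 = 0.045197 = 4.520%.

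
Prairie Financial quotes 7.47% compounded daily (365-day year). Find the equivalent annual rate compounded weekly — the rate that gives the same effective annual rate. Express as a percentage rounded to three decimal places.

EAR = (1 + 0.0747/365)^365 − 1 = 0.077553.
Solve (1 + r/52)^52 = 1.077553: r/52 = 1.077553^(1/52) − 1 = 0.001437, so r = 0.074746 = 7.475%.

7.475%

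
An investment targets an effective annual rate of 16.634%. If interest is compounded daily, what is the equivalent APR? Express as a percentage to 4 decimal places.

(1 + r/365)^365 − 1 = 0.16634, so 1 + r/365 = 1.16634^(1/365).
r/365 = 0.000422, so r = 0.153903 = 15.3903%.

15.3903%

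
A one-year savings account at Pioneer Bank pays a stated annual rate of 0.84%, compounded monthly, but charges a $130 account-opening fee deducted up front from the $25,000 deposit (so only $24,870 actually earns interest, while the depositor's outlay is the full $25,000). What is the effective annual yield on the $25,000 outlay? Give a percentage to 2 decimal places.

0.32%

Value after one year: 24,870 × (1 + 0.0084/12)^12 = 24,870 × 1.008432 = $25,079.71.
Effective yield on the $25,000 outlay: 25,079.71 / 25,000 − 1 = 0.003189 = 0.32%.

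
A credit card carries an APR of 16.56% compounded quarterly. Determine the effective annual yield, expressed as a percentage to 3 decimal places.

EAR = (1 + 0.1656/4)^4 − 1.
= 1.176171 − 1 = 17.617%.

17.617%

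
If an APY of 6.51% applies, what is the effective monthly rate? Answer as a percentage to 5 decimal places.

0.52696%

The per-month rate i satisfies (1 + i)^12 = 1 + 0.0651.
i = 1.0651^(1/12) − 1 = 0.0052696 = 0.52696%.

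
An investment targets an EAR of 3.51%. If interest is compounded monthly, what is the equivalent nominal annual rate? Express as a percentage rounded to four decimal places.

(1 + r/12)^12 − 1 = 0.0351, so 1 + r/12 = 1.0351^(1/12).
r/12 = 0.002879, so r = 0.034548 = 3.4548%.

3.4548%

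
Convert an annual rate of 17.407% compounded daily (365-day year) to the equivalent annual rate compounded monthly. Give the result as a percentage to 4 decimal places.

17.5297%

EAR = (1 + 0.17407/365)^365 − 1 = 0.190089.
Solve (1 + r/12)^12 = 1.190089: r/12 = 1.190089^(1/12) − 1 = 0.014608, so r = 0.175297 = 17.5297%.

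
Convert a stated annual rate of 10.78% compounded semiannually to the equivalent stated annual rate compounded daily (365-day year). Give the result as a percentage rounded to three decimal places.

10.501%

EAR = (1 + 0.1078/2)^2 − 1 = 0.110705.
Solve (1 + r/365)^365 = 1.110705: r/365 = 1.110705^(1/365) − 1 = 0.000288, so r = 0.105010 = 10.501%.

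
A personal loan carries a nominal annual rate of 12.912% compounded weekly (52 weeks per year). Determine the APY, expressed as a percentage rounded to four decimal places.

EAR = (1 + 0.12912/52)^52 − 1.
= (1 + 0.002483)^52 − 1 = 1.137645 − 1 = 13.7645%.

13.7645%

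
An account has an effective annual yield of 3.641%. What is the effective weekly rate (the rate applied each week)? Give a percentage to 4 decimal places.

0.0688%

The per-week rate i satisfies (1 + i)^52 = 1 + 0.03641.
i = 1.03641^(1/52) − 1 = 0.0006880 = 0.0688%.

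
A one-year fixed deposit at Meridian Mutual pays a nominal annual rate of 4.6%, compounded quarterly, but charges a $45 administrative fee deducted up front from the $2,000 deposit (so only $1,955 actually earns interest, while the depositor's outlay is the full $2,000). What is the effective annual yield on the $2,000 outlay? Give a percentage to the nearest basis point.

Value after one year: 1,955 × (1 + 0.046/4)^4 = 1,955 × 1.046800 = $2,046.49.
Effective yield on the $2,000 outlay: 2,046.49 / 2,000 − 1 = 0.023247 = 2.32%.

2.32%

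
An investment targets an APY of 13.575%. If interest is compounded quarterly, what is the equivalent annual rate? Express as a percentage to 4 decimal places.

12.9340%

(1 + r/4)^4 − 1 = 0.13575, so 1 + r/4 = 1.13575^(1/4).
r/4 = 0.032335, so r = 0.129340 = 12.9340%.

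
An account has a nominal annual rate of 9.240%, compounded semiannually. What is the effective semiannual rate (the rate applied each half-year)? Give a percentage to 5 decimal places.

4.62000%

With a nominal annual rate compounded semiannually, the periodic rate is the nominal rate divided by 2.
i = 0.09240 / 2 = 0.0462000 = 4.62000%.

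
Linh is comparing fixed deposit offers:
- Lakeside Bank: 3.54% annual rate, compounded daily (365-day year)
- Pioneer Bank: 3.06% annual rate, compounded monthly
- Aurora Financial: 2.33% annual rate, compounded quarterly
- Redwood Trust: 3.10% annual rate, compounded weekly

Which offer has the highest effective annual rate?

Lakeside Bank: (1 + 0.0354/365)^365 − 1 = 3.603%
Pioneer Bank: (1 + 0.0306/12)^12 − 1 = 3.103%
Aurora Financial: (1 + 0.0233/4)^4 − 1 = 2.350%
Redwood Trust: (1 + 0.0310/52)^52 − 1 = 3.148%
The highest effective annual rate is Lakeside Bank at 3.603%.

Lakeside Bank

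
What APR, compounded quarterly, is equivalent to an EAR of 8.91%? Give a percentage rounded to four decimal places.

(1 + r/4)^4 − 1 = 0.0891, so 1 + r/4 = 1.0891^(1/4).
r/4 = 0.021567, so r = 0.086269 = 8.6269%.

8.6269%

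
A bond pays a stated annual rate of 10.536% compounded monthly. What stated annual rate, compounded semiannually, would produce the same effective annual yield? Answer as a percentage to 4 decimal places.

EAR = (1 + 0.10536/12)^12 − 1 = 0.110600.
Solve (1 + r/2)^2 = 1.110600: r/2 = 1.110600^(1/2) − 1 = 0.053850, so r = 0.107700 = 10.7700%.

10.7700%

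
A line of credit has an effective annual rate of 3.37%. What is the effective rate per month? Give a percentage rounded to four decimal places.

The per-month rate i satisfies (1 + i)^12 = 1 + 0.0337.
i = 1.0337^(1/12) − 1 = 0.0027659 = 0.2766%.

0.2766%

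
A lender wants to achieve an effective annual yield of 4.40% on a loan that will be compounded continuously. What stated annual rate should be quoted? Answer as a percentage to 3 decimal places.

4.306%

Continuous: nominal r satisfies e^r − 1 = 0.0440.
r = ln(1 + 0.0440) = ln(1.0440) = 0.043059 = 4.306%.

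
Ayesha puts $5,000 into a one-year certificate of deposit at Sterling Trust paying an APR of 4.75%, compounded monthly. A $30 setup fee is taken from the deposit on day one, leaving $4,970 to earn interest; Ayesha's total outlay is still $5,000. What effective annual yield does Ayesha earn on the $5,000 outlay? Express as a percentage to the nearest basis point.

Value after one year: 4,970 × (1 + 0.0475/12)^12 = 4,970 × 1.048548 = $5,211.28.
Effective yield on the $5,000 outlay: 5,211.28 / 5,000 − 1 = 0.042257 = 4.23%.

4.23%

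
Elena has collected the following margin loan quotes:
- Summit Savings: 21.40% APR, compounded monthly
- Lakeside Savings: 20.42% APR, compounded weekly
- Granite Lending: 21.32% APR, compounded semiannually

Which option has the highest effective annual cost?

Summit Savings

Summit Savings: (1 + 0.2140/12)^12 − 1 = 23.629%
Lakeside Savings: (1 + 0.2042/52)^52 − 1 = 22.605%
Granite Lending: (1 + 0.2132/2)^2 − 1 = 22.456%
The highest effective annual rate is Summit Savings at 23.629%.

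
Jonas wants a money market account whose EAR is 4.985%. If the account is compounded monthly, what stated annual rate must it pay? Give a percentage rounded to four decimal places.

(1 + r/12)^12 − 1 = 0.04985, so 1 + r/12 = 1.04985^(1/12).
r/12 = 0.004062, so r = 0.048746 = 4.8746%.

4.8746%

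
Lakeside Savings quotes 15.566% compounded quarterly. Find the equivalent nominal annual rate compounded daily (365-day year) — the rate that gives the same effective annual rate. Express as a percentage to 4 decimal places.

EAR = (1 + 0.15566/4)^4 − 1 = 0.164984.
Solve (1 + r/365)^365 = 1.164984: r/365 = 1.164984^(1/365) − 1 = 0.000418, so r = 0.152740 = 15.2740%.

15.2740%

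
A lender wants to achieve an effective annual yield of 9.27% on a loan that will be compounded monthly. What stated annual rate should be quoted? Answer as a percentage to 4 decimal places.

8.8980%

(1 + r/12)^12 − 1 = 0.0927, so 1 + r/12 = 1.0927^(1/12).
r/12 = 0.007415, so r = 0.088980 = 8.8980%.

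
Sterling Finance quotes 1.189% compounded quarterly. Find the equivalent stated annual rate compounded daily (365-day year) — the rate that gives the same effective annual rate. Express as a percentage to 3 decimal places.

1.187%

EAR = (1 + 0.01189/4)^4 − 1 = 0.011943.
Solve (1 + r/365)^365 = 1.011943: r/365 = 1.011943^(1/365) − 1 = 0.000033, so r = 0.011873 = 1.187%.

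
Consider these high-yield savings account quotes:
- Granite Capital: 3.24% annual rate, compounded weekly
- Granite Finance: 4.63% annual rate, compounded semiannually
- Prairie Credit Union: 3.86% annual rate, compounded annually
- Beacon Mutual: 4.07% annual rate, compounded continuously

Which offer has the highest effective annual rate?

Granite Capital: (1 + 0.0324/52)^52 − 1 = 3.292%
Granite Finance: (1 + 0.0463/2)^2 − 1 = 4.684%
Prairie Credit Union: compounded annually, EAR = 3.860%
Beacon Mutual: e^0.0407 − 1 = 4.154%
The highest effective annual rate is Granite Finance at 4.684%.

Granite Finance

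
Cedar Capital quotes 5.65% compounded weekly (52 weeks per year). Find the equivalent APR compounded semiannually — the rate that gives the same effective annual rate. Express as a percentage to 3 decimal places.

EAR = (1 + 0.0565/52)^52 − 1 = 0.058094.
Solve (1 + r/2)^2 = 1.058094: r/2 = 1.058094^(1/2) − 1 = 0.028637, so r = 0.057274 = 5.727%.

5.727%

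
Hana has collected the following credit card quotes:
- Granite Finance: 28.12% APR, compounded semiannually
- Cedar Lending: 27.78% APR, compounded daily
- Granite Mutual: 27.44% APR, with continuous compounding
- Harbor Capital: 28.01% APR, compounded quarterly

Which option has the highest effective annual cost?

Granite Finance: (1 + 0.2812/2)^2 − 1 = 30.097%
Cedar Lending: (1 + 0.2778/365)^365 − 1 = 32.008%
Granite Mutual: e^0.2744 − 1 = 31.574%
Harbor Capital: (1 + 0.2801/4)^4 − 1 = 31.092%
The highest effective annual rate is Cedar Lending at 32.008%.

Cedar Lending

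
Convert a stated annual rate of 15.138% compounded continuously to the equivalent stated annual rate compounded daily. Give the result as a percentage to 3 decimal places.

15.141%

EAR under continuous compounding: e^0.15138 − 1 = 0.163439.
Solve (1 + r/365)^365 = 1.163439: r/365 = 1.163439^(1/365) − 1 = 0.000415, so r = 0.151411 = 15.141%.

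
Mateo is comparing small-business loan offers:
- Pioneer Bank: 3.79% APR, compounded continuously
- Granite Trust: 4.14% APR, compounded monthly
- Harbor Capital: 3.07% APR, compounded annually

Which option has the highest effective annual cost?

Granite Trust

Pioneer Bank: e^0.0379 − 1 = 3.863%
Granite Trust: (1 + 0.0414/12)^12 − 1 = 4.219%
Harbor Capital: compounded annually, EAR = 3.070%
The highest effective annual rate is Granite Trust at 4.219%.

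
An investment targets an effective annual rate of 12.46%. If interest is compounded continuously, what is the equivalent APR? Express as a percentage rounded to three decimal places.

11.743%

Continuous: nominal r satisfies e^r − 1 = 0.1246.
r = ln(1 + 0.1246) = ln(1.1246) = 0.117427 = 11.743%.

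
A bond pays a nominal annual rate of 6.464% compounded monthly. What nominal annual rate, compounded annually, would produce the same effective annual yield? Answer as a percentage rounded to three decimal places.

EAR = (1 + 0.06464/12)^12 − 1 = 0.066590.
Compounded annually, the equivalent nominal rate is the EAR itself: 6.659%.

6.659%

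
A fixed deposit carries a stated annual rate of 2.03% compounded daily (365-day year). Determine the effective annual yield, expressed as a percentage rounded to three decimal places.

2.051%

EAR = (1 + 0.0203/365)^365 − 1.
= 1.020507 − 1 = 2.051%.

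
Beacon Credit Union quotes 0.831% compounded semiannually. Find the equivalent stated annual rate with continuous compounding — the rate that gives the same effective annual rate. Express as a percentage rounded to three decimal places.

EAR = (1 + 0.00831/2)^2 − 1 = 0.008327.
Equivalent continuous rate: r = ln(1 + 0.008327) = 0.008293 = 0.829%.

0.829%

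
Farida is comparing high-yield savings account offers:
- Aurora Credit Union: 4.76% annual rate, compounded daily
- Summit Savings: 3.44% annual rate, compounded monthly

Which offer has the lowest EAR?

Aurora Credit Union: (1 + 0.0476/365)^365 − 1 = 4.875%
Summit Savings: (1 + 0.0344/12)^12 − 1 = 3.495%
The lowest effective annual rate is Summit Savings at 3.495%.

Summit Savings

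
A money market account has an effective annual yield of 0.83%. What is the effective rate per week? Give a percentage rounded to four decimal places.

0.0159%

The per-week rate i satisfies (1 + i)^52 = 1 + 0.0083.
i = 1.0083^(1/52) − 1 = 0.0001590 = 0.0159%.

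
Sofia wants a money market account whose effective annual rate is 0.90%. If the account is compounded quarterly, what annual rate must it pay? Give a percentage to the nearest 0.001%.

(1 + r/4)^4 − 1 = 0.0090, so 1 + r/4 = 1.0090^(1/4).
r/4 = 0.002242, so r = 0.008970 = 0.897%.

0.897%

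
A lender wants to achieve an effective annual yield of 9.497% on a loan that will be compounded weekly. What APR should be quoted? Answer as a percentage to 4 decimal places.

(1 + r/52)^52 − 1 = 0.09497, so 1 + r/52 = 1.09497^(1/52).
r/52 = 0.001746, so r = 0.090806 = 9.0806%.

9.0806%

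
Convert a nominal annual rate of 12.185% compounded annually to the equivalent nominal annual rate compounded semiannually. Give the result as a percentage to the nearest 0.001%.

11.835%

Compounded annually, EAR = nominal = 0.121850.
Solve (1 + r/2)^2 = 1.121850: r/2 = 1.121850^(1/2) − 1 = 0.059174, so r = 0.118348 = 11.835%.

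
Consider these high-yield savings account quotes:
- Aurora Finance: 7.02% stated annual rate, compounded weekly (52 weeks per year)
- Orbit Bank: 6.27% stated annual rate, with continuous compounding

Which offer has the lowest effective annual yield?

Orbit Bank

Aurora Finance: (1 + 0.0702/52)^52 − 1 = 7.267%
Orbit Bank: e^0.0627 − 1 = 6.471%
The lowest effective annual rate is Orbit Bank at 6.471%.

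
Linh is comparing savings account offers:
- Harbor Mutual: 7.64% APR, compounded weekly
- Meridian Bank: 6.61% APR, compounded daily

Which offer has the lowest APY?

Meridian Bank

Harbor Mutual: (1 + 0.0764/52)^52 − 1 = 7.933%
Meridian Bank: (1 + 0.0661/365)^365 − 1 = 6.833%
The lowest effective annual rate is Meridian Bank at 6.833%.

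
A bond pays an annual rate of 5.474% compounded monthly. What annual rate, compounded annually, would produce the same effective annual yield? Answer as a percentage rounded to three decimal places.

5.613%

EAR = (1 + 0.05474/12)^12 − 1 = 0.056134.
Compounded annually, the equivalent nominal rate is the EAR itself: 5.613%.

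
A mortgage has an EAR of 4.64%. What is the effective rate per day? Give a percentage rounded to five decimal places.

0.01243%

The per-day rate i satisfies (1 + i)^365 = 1 + 0.0464.
i = 1.0464^(1/365) − 1 = 0.0001243 = 0.01243%.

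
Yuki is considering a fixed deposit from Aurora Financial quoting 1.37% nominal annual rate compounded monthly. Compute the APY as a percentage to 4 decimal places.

1.3786%

EAR = (1 + 0.0137/12)^12 − 1.
= (1 + 0.001142)^12 − 1 = 1.013786 − 1 = 1.3786%.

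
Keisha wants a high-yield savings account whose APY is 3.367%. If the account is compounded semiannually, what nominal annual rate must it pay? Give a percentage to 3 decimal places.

3.339%

(1 + r/2)^2 − 1 = 0.03367, so 1 + r/2 = 1.03367^(1/2).
r/2 = 0.016696, so r = 0.033391 = 3.339%.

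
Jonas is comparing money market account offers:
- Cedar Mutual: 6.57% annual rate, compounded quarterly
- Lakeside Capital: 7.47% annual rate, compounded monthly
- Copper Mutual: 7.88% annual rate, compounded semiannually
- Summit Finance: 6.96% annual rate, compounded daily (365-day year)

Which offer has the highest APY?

Copper Mutual

Cedar Mutual: (1 + 0.0657/4)^4 − 1 = 6.734%
Lakeside Capital: (1 + 0.0747/12)^12 − 1 = 7.731%
Copper Mutual: (1 + 0.0788/2)^2 − 1 = 8.035%
Summit Finance: (1 + 0.0696/365)^365 − 1 = 7.207%
The highest effective annual rate is Copper Mutual at 8.035%.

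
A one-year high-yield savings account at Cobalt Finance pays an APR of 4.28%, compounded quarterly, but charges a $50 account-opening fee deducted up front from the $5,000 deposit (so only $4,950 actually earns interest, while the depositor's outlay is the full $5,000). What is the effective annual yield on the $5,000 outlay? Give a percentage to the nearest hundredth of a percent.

3.31%

Value after one year: 4,950 × (1 + 0.0428/4)^4 = 4,950 × 1.043492 = $5,165.28.
Effective yield on the $5,000 outlay: 5,165.28 / 5,000 − 1 = 0.033057 = 3.31%.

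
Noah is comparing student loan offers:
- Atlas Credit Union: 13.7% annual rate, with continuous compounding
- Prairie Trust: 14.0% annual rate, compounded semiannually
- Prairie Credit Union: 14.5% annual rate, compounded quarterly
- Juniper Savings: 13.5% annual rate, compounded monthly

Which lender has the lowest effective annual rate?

Juniper Savings

Atlas Credit Union: e^0.137 − 1 = 14.683%
Prairie Trust: (1 + 0.140/2)^2 − 1 = 14.490%
Prairie Credit Union: (1 + 0.145/4)^4 − 1 = 15.308%
Juniper Savings: (1 + 0.135/12)^12 − 1 = 14.367%
The lowest effective annual rate is Juniper Savings at 14.367%.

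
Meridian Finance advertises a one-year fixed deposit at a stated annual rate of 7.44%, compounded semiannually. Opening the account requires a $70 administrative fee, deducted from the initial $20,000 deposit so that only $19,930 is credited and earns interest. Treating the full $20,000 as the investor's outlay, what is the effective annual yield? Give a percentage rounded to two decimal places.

Value after one year: 19,930 × (1 + 0.0744/2)^2 = 19,930 × 1.075784 = $21,440.37.
Effective yield on the $20,000 outlay: 21,440.37 / 20,000 − 1 = 0.072019 = 7.20%.

7.20%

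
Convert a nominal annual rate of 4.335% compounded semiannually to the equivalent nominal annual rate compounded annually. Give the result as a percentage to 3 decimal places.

4.382%

EAR = (1 + 0.04335/2)^2 − 1 = 0.043820.
Compounded annually, the equivalent nominal rate is the EAR itself: 4.382%.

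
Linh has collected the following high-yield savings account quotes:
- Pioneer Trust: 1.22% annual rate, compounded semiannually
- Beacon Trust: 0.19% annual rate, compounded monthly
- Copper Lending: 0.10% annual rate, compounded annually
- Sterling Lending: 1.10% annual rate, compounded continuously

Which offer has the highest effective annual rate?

Pioneer Trust: (1 + 0.0122/2)^2 − 1 = 1.224%
Beacon Trust: (1 + 0.0019/12)^12 − 1 = 0.190%
Copper Lending: compounded annually, EAR = 0.100%
Sterling Lending: e^0.0110 − 1 = 1.106%
The highest effective annual rate is Pioneer Trust at 1.224%.

Pioneer Trust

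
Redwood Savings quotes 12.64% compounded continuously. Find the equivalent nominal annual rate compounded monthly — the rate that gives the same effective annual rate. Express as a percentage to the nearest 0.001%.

12.707%

EAR under continuous compounding: e^0.1264 − 1 = 0.134736.
Solve (1 + r/12)^12 = 1.134736: r/12 = 1.134736^(1/12) − 1 = 0.010589, so r = 0.127068 = 12.707%.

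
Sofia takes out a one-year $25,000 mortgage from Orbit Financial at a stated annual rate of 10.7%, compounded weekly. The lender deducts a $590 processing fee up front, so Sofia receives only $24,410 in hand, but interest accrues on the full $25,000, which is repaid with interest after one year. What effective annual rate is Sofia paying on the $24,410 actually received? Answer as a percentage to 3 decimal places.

13.971%

Amount owed after one year: 25,000 × (1 + 0.107/52)^52 = 25,000 × 1.112812 = $27,820.30.
Effective rate on net proceeds: 27,820.30 / 24,410 − 1 = 0.139709 = 13.971%.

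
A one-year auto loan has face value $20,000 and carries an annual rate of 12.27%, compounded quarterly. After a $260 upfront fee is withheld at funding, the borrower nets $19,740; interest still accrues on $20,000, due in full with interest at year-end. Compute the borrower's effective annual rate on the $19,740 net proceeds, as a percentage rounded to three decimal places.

Amount owed after one year: 20,000 × (1 + 0.1227/4)^4 = 20,000 × 1.128462 = $22,569.24.
Effective rate on net proceeds: 22,569.24 / 19,740 − 1 = 0.143325 = 14.333%.

14.333%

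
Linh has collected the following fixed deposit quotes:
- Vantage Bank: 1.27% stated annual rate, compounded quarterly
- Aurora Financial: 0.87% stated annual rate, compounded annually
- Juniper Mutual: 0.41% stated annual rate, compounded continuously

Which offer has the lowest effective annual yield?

Juniper Mutual

Vantage Bank: (1 + 0.0127/4)^4 − 1 = 1.276%
Aurora Financial: compounded annually, EAR = 0.870%
Juniper Mutual: e^0.0041 − 1 = 0.411%
The lowest effective annual rate is Juniper Mutual at 0.411%.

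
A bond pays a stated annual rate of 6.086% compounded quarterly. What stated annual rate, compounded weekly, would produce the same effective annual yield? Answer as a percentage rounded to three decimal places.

6.044%

EAR = (1 + 0.06086/4)^4 − 1 = 0.062263.
Solve (1 + r/52)^52 = 1.062263: r/52 = 1.062263^(1/52) − 1 = 0.001162, so r = 0.060437 = 6.044%.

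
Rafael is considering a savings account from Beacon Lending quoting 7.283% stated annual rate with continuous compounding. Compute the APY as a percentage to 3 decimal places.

With continuous compounding, EAR = e^0.07283 − 1.
e^0.07283 = 1.075548, so EAR = 0.075548 = 7.555%.

7.555%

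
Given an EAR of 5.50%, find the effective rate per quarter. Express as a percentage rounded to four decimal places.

1.3475%

The per-quarter rate i satisfies (1 + i)^4 = 1 + 0.0550.
i = 1.0550^(1/4) − 1 = 0.0134752 = 1.3475%.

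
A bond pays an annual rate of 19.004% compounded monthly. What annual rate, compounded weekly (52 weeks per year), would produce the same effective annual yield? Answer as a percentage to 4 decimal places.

EAR = (1 + 0.19004/12)^12 − 1 = 0.207499.
Solve (1 + r/52)^52 = 1.207499: r/52 = 1.207499^(1/52) − 1 = 0.003633, so r = 0.188893 = 18.8893%.

18.8893%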